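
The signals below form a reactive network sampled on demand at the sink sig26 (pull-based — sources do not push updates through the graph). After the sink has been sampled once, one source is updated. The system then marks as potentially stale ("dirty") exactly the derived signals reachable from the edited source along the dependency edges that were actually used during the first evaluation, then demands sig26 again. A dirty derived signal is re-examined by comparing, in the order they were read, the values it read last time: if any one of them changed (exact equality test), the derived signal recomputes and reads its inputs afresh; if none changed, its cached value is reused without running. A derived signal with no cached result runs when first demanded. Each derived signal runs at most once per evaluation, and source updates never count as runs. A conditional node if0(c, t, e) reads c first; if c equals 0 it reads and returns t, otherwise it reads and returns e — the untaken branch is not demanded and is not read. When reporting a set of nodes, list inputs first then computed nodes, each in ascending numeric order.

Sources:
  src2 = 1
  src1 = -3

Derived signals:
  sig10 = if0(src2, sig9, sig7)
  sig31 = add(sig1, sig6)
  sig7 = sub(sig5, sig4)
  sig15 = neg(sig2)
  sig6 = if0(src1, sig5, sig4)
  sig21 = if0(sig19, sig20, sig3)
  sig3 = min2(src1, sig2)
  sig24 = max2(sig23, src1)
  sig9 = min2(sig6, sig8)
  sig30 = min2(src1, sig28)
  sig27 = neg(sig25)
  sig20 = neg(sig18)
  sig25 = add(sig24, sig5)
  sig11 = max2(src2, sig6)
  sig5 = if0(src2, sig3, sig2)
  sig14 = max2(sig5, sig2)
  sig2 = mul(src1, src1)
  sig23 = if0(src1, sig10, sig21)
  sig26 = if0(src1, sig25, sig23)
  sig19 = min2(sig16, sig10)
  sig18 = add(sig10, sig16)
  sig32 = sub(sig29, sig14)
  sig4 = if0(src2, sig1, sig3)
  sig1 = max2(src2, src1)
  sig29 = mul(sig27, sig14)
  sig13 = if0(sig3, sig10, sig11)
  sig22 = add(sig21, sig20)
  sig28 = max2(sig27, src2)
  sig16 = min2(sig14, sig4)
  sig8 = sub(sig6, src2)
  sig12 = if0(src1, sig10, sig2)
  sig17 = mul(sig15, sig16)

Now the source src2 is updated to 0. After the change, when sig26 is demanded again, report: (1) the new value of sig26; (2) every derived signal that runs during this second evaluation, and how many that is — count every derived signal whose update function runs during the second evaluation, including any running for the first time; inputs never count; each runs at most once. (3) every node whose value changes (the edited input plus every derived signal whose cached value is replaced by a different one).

sig26 now evaluates to 0.
Run set: sig1, sig4, sig5, sig6, sig8, sig9, sig10, sig14, sig16, sig18, sig19, sig20, sig21, sig23, sig26 (15 run).
Changed values: src2, sig4, sig5, sig10, sig16, sig19, sig21, sig23, sig26.
The important point: the flipped condition redirects demand; sig7 is left stale, never re-checked.

Initial pass — values computed on the first demand:
  sig2 = mul(-3, -3) = 9
  sig3 = min2(-3, 9) = -3
  sig4 = if0(src2=1 -> else branch sig3) = -3
  sig5 = if0(src2=1 -> else branch sig2) = 9
  sig7 = sub(9, -3) = 12
  sig10 = if0(src2=1 -> else branch sig7) = 12
  sig14 = max2(9, 9) = 9
  sig16 = min2(9, -3) = -3
  sig19 = min2(-3, 12) = -3
  sig21 = if0(sig19=-3 -> else branch sig3) = -3
  sig23 = if0(src1=-3 -> else branch sig21) = -3
  sig26 = if0(src1=-3 -> else branch sig23) = -3

Second demand — change propagation:
  sig1: newly demanded (no cache) — executes and yields 0.
  sig4: re-runs because src2 1->0; new result 0.
  sig5: re-runs because src2 1->0; new result -3.
  sig6: newly demanded (no cache) — executes and yields 0.
  sig7: dirty yet unreached — the second evaluation never asks for it.
  sig8: newly demanded (no cache) — executes and yields 0.
  sig9: newly demanded (no cache) — executes and yields 0.
  sig10: re-runs because src2 1->0; new result 0.
  sig14: re-runs because sig5 9->-3; new result 9 (unchanged).
  sig16: re-runs because sig4 -3->0; new result 0.
  sig18: newly demanded (no cache) — executes and yields 0.
  sig19: re-runs because sig16 -3->0; sig10 12->0; new result 0.
  sig20: newly demanded (no cache) — executes and yields 0.
  sig21: re-runs because sig19 -3->0; new result 0.
  sig23: re-runs because sig21 -3->0; new result 0.
  sig26: re-runs because sig23 -3->0; new result 0.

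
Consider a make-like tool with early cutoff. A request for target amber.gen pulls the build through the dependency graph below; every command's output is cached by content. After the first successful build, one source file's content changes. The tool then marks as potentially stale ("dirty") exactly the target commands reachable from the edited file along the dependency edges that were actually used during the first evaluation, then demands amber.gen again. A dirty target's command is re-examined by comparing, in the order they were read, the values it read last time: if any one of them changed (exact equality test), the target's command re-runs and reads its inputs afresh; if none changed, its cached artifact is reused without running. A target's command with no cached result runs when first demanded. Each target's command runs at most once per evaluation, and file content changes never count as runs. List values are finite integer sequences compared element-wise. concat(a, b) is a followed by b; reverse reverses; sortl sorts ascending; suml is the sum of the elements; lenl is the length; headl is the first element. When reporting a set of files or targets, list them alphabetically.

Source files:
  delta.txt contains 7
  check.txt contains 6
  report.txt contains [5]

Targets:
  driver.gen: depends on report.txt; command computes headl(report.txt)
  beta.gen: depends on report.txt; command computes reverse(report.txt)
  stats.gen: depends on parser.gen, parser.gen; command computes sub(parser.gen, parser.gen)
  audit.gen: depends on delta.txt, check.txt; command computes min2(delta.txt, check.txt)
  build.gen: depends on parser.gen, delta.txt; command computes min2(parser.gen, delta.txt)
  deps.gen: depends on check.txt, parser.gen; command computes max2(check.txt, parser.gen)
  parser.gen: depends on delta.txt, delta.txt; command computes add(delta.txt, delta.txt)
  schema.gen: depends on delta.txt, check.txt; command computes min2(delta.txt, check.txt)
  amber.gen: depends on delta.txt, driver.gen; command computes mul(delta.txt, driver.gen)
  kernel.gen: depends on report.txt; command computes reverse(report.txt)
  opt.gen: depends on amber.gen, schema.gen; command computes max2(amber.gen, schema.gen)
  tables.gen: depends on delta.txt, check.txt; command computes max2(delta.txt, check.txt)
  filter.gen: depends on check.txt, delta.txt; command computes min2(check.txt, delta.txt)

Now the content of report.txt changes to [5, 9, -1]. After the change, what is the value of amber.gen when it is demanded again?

First demand of the output computes:
  driver.gen = headl([5]) = 5
  amber.gen = mul(7, 5) = 35

After the edit, cleaning proceeds:
  driver.gen: a read changed (report.txt [5]->[5, 9, -1]) — executes, giving 5 — identical to its old value.
  amber.gen: dirty, but its reads are unchanged (delta.txt unchanged, driver.gen unchanged); cached 35 stands.

Note the absorption at driver.gen: it re-runs yet its value is the same, leaving the output's value untouched.

Demanding amber.gen again yields 35.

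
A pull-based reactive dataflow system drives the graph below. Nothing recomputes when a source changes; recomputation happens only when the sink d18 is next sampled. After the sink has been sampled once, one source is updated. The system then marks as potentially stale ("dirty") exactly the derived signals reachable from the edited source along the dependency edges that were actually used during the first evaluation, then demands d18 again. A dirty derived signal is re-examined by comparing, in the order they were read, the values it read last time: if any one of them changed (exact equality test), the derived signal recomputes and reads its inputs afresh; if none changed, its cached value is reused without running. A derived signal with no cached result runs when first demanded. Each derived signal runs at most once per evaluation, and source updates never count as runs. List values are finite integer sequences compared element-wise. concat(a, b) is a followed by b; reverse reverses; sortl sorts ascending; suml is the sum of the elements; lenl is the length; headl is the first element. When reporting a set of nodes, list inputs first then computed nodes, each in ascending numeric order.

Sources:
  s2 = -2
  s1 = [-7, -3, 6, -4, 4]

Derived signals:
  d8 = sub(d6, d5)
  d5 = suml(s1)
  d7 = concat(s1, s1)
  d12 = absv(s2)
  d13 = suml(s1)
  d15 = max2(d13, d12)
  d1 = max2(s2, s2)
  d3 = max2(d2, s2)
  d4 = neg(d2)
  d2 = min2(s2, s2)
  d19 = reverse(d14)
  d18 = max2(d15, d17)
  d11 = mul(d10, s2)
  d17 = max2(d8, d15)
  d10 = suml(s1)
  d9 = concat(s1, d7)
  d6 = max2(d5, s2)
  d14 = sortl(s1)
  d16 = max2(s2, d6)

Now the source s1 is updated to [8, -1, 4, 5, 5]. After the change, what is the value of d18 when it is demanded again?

First evaluation (everything demanded from the output):
  d5 = suml([-7, -3, 6, -4, 4]) = -4
  d6 = max2(-4, -2) = -2
  d8 = sub(-2, -4) = 2
  d12 = absv(-2) = 2
  d13 = suml([-7, -3, 6, -4, 4]) = -4
  d15 = max2(-4, 2) = 2
  d17 = max2(2, 2) = 2
  d18 = max2(2, 2) = 2

Propagation after the edit:
  d5: runs — s1 [-7, -3, 6, -4, 4]->[8, -1, 4, 5, 5]; result 21.
  d6: runs — d5 -4->21; result 21.
  d8: runs — d6 -2->21; d5 -4->21; result 0.
  d13: runs — s1 [-7, -3, 6, -4, 4]->[8, -1, 4, 5, 5]; result 21.
  d15: runs — d13 -4->21; result 21.
  d17: runs — d8 2->0; d15 2->21; result 21.
  d18: runs — d15 2->21; d17 2->21; result 21.

New value of d18: 21.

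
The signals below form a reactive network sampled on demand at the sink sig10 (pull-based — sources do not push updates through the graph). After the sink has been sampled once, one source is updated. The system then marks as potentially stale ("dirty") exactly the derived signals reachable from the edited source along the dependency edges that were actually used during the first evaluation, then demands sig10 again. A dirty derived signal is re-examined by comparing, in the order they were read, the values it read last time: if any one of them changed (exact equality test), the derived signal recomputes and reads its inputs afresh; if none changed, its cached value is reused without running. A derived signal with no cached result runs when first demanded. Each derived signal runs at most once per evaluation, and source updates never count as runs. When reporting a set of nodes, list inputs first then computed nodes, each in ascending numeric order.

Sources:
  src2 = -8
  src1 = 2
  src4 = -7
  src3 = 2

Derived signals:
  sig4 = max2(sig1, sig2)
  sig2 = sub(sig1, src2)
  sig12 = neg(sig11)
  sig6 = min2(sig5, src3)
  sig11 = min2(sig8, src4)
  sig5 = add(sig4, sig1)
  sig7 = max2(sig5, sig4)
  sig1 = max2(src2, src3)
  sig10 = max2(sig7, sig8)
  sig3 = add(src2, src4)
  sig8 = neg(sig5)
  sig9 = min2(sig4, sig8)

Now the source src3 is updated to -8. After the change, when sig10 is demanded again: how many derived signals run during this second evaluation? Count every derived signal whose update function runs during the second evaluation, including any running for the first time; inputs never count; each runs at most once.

Initial pass — values computed on the first demand:
  sig1 = max2(-8, 2) = 2
  sig2 = sub(2, -8) = 10
  sig4 = max2(2, 10) = 10
  sig5 = add(10, 2) = 12
  sig7 = max2(12, 10) = 12
  sig8 = neg(12) = -12
  sig10 = max2(12, -12) = 12

Second demand — change propagation:
  sig1: re-runs because src3 2->-8; new result -8.
  sig2: re-runs because sig1 2->-8; new result 0.
  sig4: re-runs because sig1 2->-8; sig2 10->0; new result 0.
  sig5: re-runs because sig4 10->0; sig1 2->-8; new result -8.
  sig7: re-runs because sig5 12->-8; sig4 10->0; new result 0.
  sig8: re-runs because sig5 12->-8; new result 8.
  sig10: re-runs because sig7 12->0; sig8 -12->8; new result 8.

Run set: sig1, sig2, sig4, sig5, sig7, sig8, sig10 (7 run).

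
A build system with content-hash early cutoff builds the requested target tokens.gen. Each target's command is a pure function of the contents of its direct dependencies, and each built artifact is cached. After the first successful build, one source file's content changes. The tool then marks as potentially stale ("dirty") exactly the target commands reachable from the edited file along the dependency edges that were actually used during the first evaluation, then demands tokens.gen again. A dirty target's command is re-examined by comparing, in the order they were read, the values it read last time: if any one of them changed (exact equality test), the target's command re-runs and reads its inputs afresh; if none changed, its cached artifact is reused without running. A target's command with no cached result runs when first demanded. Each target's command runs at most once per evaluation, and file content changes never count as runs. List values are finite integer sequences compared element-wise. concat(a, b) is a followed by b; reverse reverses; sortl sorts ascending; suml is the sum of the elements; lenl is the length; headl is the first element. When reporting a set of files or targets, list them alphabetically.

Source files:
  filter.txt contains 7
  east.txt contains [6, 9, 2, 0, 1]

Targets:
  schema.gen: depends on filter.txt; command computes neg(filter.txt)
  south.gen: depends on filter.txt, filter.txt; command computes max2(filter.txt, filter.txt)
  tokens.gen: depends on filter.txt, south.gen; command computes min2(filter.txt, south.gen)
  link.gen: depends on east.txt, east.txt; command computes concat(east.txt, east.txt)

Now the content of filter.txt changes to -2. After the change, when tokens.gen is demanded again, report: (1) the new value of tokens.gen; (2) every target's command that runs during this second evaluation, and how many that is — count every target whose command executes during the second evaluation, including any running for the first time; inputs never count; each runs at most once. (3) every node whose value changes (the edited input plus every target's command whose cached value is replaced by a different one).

New value of tokens.gen: -2.
Target commands that run: south.gen, tokens.gen — 2 in total.
Values that change: filter.txt, south.gen, tokens.gen.

First evaluation (everything demanded from the output):
  south.gen = max2(7, 7) = 7
  tokens.gen = min2(7, 7) = 7

Propagation after the edit:
  south.gen: runs — filter.txt 7->-2; filter.txt 7->-2; result -2.
  tokens.gen: runs — filter.txt 7->-2; south.gen 7->-2; result -2.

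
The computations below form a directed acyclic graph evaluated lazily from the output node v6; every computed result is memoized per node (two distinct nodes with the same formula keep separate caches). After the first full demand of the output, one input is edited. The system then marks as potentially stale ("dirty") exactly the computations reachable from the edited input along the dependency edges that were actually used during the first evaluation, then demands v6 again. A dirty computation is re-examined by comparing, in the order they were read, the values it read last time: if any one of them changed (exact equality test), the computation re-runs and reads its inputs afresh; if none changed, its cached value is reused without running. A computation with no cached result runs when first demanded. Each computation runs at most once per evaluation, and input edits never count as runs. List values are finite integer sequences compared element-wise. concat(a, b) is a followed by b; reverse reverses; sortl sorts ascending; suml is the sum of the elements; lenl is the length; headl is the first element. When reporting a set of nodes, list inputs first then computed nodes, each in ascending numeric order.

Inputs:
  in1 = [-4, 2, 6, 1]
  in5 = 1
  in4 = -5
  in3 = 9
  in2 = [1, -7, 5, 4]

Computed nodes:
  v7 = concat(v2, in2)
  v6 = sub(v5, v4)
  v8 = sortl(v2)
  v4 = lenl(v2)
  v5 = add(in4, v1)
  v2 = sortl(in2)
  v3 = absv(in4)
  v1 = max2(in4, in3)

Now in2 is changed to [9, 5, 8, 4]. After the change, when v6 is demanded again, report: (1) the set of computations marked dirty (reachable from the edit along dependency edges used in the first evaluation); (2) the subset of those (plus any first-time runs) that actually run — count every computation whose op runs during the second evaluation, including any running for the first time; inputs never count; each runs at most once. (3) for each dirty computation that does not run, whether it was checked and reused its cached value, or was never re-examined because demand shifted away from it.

The edit dirties: v2, v4, v6.
2 computations run: v2, v4.
Cache hits after checking: v6.
Note the absorption at v4: it re-runs yet its value is the same, leaving the output's value untouched.

First demand of the output computes:
  v1 = max2(-5, 9) = 9
  v2 = sortl([1, -7, 5, 4]) = [-7, 1, 4, 5]
  v4 = lenl([-7, 1, 4, 5]) = 4
  v5 = add(-5, 9) = 4
  v6 = sub(4, 4) = 0

After the edit, cleaning proceeds:
  v2: a read changed (in2 [1, -7, 5, 4]->[9, 5, 8, 4]) — executes, giving [4, 5, 8, 9].
  v4: a read changed (v2 [-7, 1, 4, 5]->[4, 5, 8, 9]) — executes, giving 4 — identical to its old value.
  v6: dirty, but its reads are unchanged (v5 unchanged, v4 unchanged); cached 0 stands.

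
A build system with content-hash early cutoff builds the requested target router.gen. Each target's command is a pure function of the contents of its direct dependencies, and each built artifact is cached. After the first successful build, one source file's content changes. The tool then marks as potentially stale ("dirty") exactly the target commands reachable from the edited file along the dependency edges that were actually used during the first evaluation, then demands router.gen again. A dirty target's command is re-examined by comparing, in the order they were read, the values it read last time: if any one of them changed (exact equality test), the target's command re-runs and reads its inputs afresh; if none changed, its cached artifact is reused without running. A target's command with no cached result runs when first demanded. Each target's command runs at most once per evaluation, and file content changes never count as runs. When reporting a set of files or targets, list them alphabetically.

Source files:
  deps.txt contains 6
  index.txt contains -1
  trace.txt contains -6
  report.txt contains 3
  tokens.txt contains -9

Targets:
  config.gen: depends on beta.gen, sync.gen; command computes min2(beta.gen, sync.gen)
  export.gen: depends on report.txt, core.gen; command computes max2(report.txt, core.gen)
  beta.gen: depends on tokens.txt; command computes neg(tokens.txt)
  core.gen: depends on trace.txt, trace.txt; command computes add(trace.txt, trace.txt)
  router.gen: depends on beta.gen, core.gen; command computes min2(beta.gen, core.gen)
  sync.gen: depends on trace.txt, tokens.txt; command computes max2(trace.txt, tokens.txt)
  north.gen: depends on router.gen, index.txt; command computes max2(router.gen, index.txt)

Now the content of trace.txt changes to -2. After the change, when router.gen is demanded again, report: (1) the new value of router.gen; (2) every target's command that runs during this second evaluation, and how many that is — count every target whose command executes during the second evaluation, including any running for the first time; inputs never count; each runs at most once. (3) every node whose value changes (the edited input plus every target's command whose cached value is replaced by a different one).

First evaluation (everything demanded from the output):
  beta.gen = neg(-9) = 9
  core.gen = add(-6, -6) = -12
  router.gen = min2(9, -12) = -12

Propagation after the edit:
  core.gen: runs — trace.txt -6->-2; trace.txt -6->-2; result -4.
  router.gen: runs — core.gen -12->-4; result -4.

New value of router.gen: -4.
Target commands that run: core.gen, router.gen — 2 in total.
Values that change: core.gen, router.gen, trace.txt.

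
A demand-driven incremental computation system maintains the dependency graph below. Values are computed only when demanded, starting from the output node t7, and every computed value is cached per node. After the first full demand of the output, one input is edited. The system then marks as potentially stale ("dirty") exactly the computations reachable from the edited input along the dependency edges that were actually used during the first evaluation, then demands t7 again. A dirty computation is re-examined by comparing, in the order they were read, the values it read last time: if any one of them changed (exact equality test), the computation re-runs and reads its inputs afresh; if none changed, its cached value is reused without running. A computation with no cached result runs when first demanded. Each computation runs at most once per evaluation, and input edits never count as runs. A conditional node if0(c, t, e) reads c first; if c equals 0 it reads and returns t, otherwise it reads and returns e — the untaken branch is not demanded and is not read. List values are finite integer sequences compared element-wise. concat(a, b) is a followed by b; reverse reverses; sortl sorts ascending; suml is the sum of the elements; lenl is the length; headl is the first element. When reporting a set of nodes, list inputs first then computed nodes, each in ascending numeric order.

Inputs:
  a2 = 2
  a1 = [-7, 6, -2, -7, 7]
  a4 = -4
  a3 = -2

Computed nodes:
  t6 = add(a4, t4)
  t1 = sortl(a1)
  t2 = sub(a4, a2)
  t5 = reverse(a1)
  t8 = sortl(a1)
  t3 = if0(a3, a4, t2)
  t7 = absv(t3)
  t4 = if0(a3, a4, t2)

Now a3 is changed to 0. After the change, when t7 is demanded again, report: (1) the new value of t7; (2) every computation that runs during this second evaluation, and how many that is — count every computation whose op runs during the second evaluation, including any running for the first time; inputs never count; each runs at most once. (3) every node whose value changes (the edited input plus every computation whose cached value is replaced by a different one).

New value of t7: 4.
Computations that run: t3, t7 — 2 in total.
Values that change: a3, t3, t7.

First evaluation (everything demanded from the output):
  t2 = sub(-4, 2) = -6
  t3 = if0(a3=-2 -> else branch t2) = -6
  t7 = absv(-6) = 6

Propagation after the edit:
  t3: runs — a3 -2->0; result -4.
  t7: runs — t3 -6->-4; result 4.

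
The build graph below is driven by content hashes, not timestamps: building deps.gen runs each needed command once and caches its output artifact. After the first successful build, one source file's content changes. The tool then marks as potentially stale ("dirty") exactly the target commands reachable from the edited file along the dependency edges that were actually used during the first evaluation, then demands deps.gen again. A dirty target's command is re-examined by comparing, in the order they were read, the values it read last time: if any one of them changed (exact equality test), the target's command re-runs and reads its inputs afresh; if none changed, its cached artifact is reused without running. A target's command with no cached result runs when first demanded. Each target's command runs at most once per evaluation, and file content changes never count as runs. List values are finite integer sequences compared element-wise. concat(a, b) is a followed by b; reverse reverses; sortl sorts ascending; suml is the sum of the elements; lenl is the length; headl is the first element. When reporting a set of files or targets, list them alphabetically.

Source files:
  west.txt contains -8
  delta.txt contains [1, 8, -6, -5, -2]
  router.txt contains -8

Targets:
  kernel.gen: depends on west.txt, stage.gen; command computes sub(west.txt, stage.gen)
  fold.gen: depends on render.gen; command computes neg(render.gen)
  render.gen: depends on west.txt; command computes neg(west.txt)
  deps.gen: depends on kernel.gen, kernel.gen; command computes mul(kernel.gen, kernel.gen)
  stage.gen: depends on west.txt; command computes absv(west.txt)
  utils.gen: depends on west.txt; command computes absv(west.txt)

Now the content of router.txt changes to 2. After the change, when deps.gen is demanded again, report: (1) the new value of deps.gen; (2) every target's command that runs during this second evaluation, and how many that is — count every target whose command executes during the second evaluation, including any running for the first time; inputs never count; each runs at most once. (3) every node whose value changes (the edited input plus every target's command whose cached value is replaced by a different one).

deps.gen now evaluates to 256.
Run set: none (0 run).
Changed values: router.txt.
The important point: nothing the output needs ever reads router.txt, so the edit is invisible to it.

Initial pass — values computed on the first demand:
  stage.gen = absv(-8) = 8
  kernel.gen = sub(-8, 8) = -16
  deps.gen = mul(-16, -16) = 256

Second demand — change propagation:
  no demanded computation ever read router.txt, so the edit dirties nothing and nothing runs.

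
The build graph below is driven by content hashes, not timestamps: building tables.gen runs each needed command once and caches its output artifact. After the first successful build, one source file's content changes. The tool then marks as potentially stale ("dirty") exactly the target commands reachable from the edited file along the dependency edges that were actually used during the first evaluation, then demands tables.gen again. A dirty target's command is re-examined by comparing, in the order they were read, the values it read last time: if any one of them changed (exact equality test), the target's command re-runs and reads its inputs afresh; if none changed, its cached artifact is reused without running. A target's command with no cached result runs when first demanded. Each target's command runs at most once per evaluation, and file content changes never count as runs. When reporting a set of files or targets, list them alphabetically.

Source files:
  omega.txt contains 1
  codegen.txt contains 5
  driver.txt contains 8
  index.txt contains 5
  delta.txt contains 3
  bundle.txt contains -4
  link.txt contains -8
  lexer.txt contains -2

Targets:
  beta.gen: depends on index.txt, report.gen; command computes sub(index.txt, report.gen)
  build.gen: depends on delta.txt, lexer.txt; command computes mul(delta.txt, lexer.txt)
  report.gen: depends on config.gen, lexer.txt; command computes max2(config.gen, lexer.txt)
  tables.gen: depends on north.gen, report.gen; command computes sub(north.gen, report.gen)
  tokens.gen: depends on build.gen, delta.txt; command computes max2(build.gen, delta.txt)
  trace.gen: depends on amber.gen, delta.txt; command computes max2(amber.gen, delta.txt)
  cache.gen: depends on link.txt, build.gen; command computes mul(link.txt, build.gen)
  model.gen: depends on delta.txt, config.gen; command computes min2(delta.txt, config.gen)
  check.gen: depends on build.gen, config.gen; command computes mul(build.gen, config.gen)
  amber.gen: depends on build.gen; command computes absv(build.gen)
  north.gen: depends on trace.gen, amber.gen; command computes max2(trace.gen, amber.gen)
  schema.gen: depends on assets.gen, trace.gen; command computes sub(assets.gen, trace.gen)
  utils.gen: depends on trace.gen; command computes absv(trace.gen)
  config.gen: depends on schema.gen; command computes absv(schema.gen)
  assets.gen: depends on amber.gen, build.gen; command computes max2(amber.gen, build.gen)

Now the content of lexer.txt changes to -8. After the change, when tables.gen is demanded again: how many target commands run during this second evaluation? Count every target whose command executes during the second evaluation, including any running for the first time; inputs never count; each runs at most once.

Run set: amber.gen, assets.gen, build.gen, north.gen, report.gen, schema.gen, tables.gen, trace.gen (8 run).
The important point: at config.gen every value read last time is unchanged, so the dirty flag clears without a run.

Initial pass — values computed on the first demand:
  build.gen = mul(3, -2) = -6
  amber.gen = absv(-6) = 6
  assets.gen = max2(6, -6) = 6
  trace.gen = max2(6, 3) = 6
  north.gen = max2(6, 6) = 6
  schema.gen = sub(6, 6) = 0
  config.gen = absv(0) = 0
  report.gen = max2(0, -2) = 0
  tables.gen = sub(6, 0) = 6

Second demand — change propagation:
  build.gen: re-runs because lexer.txt -2->-8; new result -24.
  amber.gen: re-runs because build.gen -6->-24; new result 24.
  assets.gen: re-runs because amber.gen 6->24; build.gen -6->-24; new result 24.
  trace.gen: re-runs because amber.gen 6->24; new result 24.
  north.gen: re-runs because trace.gen 6->24; amber.gen 6->24; new result 24.
  schema.gen: re-runs because assets.gen 6->24; trace.gen 6->24; new result 0 (unchanged).
  config.gen: re-examined; everything it read last time is the same (schema.gen unchanged) — cache 0 kept, no run.
  report.gen: re-runs because lexer.txt -2->-8; new result 0 (unchanged).
  tables.gen: re-runs because north.gen 6->24; new result 24.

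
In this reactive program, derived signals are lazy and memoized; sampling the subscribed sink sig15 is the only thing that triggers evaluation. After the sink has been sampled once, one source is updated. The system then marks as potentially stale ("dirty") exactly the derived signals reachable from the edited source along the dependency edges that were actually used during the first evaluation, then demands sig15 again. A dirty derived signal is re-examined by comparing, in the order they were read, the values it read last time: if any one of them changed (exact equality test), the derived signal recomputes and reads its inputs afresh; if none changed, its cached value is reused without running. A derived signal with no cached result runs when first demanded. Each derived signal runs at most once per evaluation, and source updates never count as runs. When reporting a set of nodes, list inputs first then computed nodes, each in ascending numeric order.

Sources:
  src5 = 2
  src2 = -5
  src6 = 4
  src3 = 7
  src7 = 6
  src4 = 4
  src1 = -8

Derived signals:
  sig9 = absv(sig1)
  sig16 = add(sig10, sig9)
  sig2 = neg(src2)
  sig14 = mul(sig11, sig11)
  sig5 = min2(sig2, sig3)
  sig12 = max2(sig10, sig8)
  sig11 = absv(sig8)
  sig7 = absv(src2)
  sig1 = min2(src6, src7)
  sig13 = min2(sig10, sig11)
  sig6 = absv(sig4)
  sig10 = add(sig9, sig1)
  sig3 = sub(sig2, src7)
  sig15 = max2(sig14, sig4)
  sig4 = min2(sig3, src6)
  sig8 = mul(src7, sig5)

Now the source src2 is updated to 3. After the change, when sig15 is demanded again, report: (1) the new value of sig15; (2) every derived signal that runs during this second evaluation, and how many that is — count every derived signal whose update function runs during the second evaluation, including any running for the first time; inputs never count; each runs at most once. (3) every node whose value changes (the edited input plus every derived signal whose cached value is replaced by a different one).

Demanding sig15 again yields 2916.
8 derived signals run: sig2, sig3, sig4, sig5, sig8, sig11, sig14, sig15.
The nodes whose values change: src2, sig2, sig3, sig4, sig5, sig8, sig11, sig14, sig15.

First demand of the output computes:
  sig2 = neg(-5) = 5
  sig3 = sub(5, 6) = -1
  sig4 = min2(-1, 4) = -1
  sig5 = min2(5, -1) = -1
  sig8 = mul(6, -1) = -6
  sig11 = absv(-6) = 6
  sig14 = mul(6, 6) = 36
  sig15 = max2(36, -1) = 36

After the edit, cleaning proceeds:
  sig2: a read changed (src2 -5->3) — executes, giving -3.
  sig3: a read changed (sig2 5->-3) — executes, giving -9.
  sig4: a read changed (sig3 -1->-9) — executes, giving -9.
  sig5: a read changed (sig2 5->-3; sig3 -1->-9) — executes, giving -9.
  sig8: a read changed (sig5 -1->-9) — executes, giving -54.
  sig11: a read changed (sig8 -6->-54) — executes, giving 54.
  sig14: a read changed (sig11 6->54; sig11 6->54) — executes, giving 2916.
  sig15: a read changed (sig14 36->2916; sig4 -1->-9) — executes, giving 2916.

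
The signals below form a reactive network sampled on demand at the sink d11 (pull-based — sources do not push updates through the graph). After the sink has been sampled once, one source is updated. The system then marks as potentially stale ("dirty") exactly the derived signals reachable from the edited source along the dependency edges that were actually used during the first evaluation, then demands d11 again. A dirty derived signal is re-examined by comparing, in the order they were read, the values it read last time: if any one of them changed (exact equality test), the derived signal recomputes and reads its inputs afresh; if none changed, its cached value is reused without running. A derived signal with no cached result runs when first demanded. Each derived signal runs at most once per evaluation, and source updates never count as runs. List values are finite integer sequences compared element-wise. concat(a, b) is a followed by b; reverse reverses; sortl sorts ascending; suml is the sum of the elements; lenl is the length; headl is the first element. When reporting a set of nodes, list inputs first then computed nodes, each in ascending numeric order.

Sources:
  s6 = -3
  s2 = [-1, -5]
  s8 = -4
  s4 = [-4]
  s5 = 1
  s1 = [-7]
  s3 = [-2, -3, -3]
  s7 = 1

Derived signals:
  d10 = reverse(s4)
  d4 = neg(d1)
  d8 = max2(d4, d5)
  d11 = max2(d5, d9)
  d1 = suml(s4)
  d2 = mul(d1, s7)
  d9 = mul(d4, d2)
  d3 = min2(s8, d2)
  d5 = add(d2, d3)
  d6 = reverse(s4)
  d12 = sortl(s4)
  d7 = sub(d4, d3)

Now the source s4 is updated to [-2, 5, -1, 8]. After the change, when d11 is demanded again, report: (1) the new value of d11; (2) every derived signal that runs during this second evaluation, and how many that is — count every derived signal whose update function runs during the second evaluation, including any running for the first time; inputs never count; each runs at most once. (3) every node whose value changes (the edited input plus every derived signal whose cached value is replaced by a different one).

Initial pass — values computed on the first demand:
  d1 = suml([-4]) = -4
  d2 = mul(-4, 1) = -4
  d3 = min2(-4, -4) = -4
  d4 = neg(-4) = 4
  d5 = add(-4, -4) = -8
  d9 = mul(4, -4) = -16
  d11 = max2(-8, -16) = -8

Second demand — change propagation:
  d1: re-runs because s4 [-4]->[-2, 5, -1, 8]; new result 10.
  d2: re-runs because d1 -4->10; new result 10.
  d3: re-runs because d2 -4->10; new result -4 (unchanged).
  d4: re-runs because d1 -4->10; new result -10.
  d5: re-runs because d2 -4->10; new result 6.
  d9: re-runs because d4 4->-10; d2 -4->10; new result -100.
  d11: re-runs because d5 -8->6; d9 -16->-100; new result 6.

d11 now evaluates to 6.
Run set: d1, d2, d3, d4, d5, d9, d11 (7 run).
Changed values: s4, d1, d2, d4, d5, d9, d11.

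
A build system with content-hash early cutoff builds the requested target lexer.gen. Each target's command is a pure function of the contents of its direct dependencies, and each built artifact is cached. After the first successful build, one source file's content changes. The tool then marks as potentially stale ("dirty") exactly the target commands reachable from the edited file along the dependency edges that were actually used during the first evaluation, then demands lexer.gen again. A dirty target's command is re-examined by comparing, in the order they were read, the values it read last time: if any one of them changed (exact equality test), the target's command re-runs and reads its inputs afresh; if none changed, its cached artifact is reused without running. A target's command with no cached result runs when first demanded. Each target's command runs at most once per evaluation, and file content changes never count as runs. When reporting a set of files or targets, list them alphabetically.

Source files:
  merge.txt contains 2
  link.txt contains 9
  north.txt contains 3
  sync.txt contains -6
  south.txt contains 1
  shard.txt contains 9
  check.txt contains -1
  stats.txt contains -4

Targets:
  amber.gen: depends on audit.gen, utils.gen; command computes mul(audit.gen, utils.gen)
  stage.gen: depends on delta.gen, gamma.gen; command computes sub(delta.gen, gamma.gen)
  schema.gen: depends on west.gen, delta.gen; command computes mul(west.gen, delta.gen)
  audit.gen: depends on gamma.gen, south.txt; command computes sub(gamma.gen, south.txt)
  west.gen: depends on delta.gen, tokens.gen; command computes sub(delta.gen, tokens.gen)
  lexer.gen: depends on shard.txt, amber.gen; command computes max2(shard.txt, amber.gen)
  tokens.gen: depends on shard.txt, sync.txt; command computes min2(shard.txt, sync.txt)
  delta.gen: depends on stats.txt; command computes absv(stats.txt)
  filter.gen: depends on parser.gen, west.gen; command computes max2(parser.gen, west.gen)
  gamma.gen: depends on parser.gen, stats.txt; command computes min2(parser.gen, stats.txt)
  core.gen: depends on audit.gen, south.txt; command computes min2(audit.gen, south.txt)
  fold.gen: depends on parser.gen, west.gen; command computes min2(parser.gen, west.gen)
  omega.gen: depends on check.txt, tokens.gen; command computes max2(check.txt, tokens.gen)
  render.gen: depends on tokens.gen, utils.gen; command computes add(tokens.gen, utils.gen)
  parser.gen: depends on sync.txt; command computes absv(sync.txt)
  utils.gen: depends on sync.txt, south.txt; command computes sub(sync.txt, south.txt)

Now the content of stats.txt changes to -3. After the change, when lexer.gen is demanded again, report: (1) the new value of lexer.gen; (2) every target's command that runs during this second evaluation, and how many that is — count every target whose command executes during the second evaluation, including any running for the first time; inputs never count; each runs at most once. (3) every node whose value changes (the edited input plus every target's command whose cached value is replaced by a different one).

First evaluation (everything demanded from the output):
  parser.gen = absv(-6) = 6
  gamma.gen = min2(6, -4) = -4
  audit.gen = sub(-4, 1) = -5
  utils.gen = sub(-6, 1) = -7
  amber.gen = mul(-5, -7) = 35
  lexer.gen = max2(9, 35) = 35

Propagation after the edit:
  gamma.gen: runs — stats.txt -4->-3; result -3.
  audit.gen: runs — gamma.gen -4->-3; result -4.
  amber.gen: runs — audit.gen -5->-4; result 28.
  lexer.gen: runs — amber.gen 35->28; result 28.

New value of lexer.gen: 28.
Target commands that run: amber.gen, audit.gen, gamma.gen, lexer.gen — 4 in total.
Values that change: amber.gen, audit.gen, gamma.gen, lexer.gen, stats.txt.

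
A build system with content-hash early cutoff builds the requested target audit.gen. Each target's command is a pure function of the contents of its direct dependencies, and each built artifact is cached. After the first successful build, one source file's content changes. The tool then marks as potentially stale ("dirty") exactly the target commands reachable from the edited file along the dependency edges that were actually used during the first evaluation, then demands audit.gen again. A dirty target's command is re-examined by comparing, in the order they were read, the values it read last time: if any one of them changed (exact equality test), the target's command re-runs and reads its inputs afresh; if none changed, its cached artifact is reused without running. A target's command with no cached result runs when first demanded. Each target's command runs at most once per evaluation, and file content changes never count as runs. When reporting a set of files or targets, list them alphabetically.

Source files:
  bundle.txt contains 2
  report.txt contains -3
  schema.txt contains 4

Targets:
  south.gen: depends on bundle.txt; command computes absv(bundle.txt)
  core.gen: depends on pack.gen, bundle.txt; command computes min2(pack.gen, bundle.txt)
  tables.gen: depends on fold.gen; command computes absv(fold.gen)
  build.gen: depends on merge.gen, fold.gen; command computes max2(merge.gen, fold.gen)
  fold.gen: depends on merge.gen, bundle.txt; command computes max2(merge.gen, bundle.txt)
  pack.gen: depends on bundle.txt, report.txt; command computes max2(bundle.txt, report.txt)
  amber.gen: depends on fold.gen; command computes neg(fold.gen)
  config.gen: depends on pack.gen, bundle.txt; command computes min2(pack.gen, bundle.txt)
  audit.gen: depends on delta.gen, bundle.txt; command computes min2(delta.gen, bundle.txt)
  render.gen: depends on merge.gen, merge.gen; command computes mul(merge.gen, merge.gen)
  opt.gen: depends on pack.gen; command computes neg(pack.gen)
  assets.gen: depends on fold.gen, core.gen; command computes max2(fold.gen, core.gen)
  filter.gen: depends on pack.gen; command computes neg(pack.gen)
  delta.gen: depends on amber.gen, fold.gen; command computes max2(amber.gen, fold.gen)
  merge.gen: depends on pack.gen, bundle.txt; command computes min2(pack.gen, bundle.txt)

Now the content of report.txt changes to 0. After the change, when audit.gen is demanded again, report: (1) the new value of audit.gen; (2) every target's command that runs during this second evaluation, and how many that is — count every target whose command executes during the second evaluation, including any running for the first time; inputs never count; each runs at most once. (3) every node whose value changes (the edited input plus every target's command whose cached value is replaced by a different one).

New value of audit.gen: 2.
Target commands that run: pack.gen — 1 in total.
Values that change: report.txt.
Key observation: the change is absorbed at pack.gen — it re-runs but produces the same value, and the output's value is unchanged.

First evaluation (everything demanded from the output):
  pack.gen = max2(2, -3) = 2
  merge.gen = min2(2, 2) = 2
  fold.gen = max2(2, 2) = 2
  amber.gen = neg(2) = -2
  delta.gen = max2(-2, 2) = 2
  audit.gen = min2(2, 2) = 2

Propagation after the edit:
  pack.gen: runs — report.txt -3->0; result 2 (same value as before).
  merge.gen: checked — values it read are unchanged (pack.gen unchanged, bundle.txt unchanged); reused cached 2 without running.
  fold.gen: checked — values it read are unchanged (merge.gen unchanged, bundle.txt unchanged); reused cached 2 without running.
  amber.gen: checked — values it read are unchanged (fold.gen unchanged); reused cached -2 without running.
  delta.gen: checked — values it read are unchanged (amber.gen unchanged, fold.gen unchanged); reused cached 2 without running.
  audit.gen: checked — values it read are unchanged (delta.gen unchanged, bundle.txt unchanged); reused cached 2 without running.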